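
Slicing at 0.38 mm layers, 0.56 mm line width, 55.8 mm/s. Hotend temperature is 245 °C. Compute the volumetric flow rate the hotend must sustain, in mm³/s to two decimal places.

Extrusion cross-section: 0.38 × 0.56 → 0.2128 mm².
Volumetric flow = 55.8 × 0.2128 = 11.87 mm³/s.

11.87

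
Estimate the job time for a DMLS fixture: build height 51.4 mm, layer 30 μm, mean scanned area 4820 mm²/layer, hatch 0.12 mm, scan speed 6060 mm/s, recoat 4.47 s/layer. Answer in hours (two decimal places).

5.28 hours

Number of layers: 51.4 / 0.03 → 1714 (rounded up).
Per-layer scan distance = 4820 / 0.12 = 40166.7 mm.
Scan time per layer = 40166.7 / 6060 = 6.6282 s.
Per-layer time = 6.6282 + 4.47 = 11.0982 s.
Total: 1714 × 11.0982 s = 19022.3148 s → 5.28 hours.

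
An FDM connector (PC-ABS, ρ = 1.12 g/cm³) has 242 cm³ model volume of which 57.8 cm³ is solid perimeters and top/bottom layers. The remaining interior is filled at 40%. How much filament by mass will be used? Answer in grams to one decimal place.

Infill region = 242 − 57.8, so 184.2 cm³.
Deposited infill: 0.40 × 184.2 → 73.68 cm³.
Deposited volume = 57.8 + 73.68 = 131.48 cm³.
Mass = 131.48 × 1.12, so 147.2576 g.

147.3 g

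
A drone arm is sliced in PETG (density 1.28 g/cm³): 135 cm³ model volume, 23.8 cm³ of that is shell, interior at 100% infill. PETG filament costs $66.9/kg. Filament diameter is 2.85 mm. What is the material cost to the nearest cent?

$11.56

Infill region = 135 − 23.8 = 111.2 cm³.
Infill deposited = 1.00 × 111.2 = 111.2 cm³.
Deposited volume = 23.8 + 111.2, so 135 cm³.
Mass = 135 × 1.28 = 172.8 g.
Cost = 172.8 g / 1000 × $66.9/kg = $11.56.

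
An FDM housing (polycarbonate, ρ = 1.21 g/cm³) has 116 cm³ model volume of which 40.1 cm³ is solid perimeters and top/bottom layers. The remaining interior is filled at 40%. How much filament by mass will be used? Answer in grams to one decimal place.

Volume inside the shell = 116 − 40.1, so 75.9 cm³.
Deposited infill: 0.40 × 75.9 → 30.36 cm³.
Total printed volume: 40.1 + 30.36 → 70.46 cm³.
Mass = 70.46 × 1.21, so 85.2566 g.

85.3 g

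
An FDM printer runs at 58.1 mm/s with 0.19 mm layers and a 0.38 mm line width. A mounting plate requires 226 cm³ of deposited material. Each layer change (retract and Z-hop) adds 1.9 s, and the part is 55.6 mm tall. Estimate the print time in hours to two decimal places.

15.12 hours

Bead cross-section: 0.19 × 0.38 → 0.0722 mm².
Toolpath length = 226 cm³ / 0.0722 mm² = 226000 / 0.0722 = 3130193.9 mm.
Time extruding = 3130193.9 / 58.1 = 53876 s.
Layer count = ceil(55.6 / 0.19) = 293.
Non-print overhead: 293 × 1.9 → 556.7 s.
Altogether 53876 + 556.7 = 54432.7 s, i.e. 15.12 hours.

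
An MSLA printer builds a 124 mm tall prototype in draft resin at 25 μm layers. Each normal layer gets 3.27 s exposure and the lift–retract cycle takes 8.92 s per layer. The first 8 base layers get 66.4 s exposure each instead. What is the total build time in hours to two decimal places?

Layer count = ceil(124 / 0.025) = 4960.
Burn-in layers = 8 × (66.4 + 8.92) = 602.56 s.
Normal layers = 4952 × (3.27 + 8.92), so 60364.88 s.
Total = 602.56 + 60364.88 = 60967.44 s = 16.94 hours.

16.94 hours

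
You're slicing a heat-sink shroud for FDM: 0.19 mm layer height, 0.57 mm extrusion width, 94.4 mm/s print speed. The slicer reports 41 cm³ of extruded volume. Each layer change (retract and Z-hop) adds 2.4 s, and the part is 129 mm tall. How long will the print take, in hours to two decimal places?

Extrusion cross-section = 0.19 × 0.57, so 0.1083 mm².
Toolpath length = 41 cm³ / 0.1083 mm² = 41000 / 0.1083 = 378578 mm.
Extrusion time = 378578 / 94.4 = 4010.4 s.
Number of layers: 129 / 0.19 → 679 (rounded up).
Z-hop total = 679 × 2.4 = 1629.6 s.
Altogether 4010.4 + 1629.6 = 5640 s, i.e. 1.57 hours.

1.57 hours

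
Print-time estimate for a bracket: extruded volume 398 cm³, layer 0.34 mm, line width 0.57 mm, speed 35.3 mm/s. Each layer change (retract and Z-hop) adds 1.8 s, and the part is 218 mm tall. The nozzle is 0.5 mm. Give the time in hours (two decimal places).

Line area = 0.34 × 0.57 = 0.1938 mm².
Toolpath length = 398 cm³ / 0.1938 mm² = 398000 / 0.1938 = 2053663.6 mm.
Print-move time = 2053663.6 / 35.3, so 58177.4 s.
Layers = ⌈218/0.34⌉ = 642.
Z-hop total: 642 × 1.8 → 1155.6 s.
Altogether 58177.4 + 1155.6 = 59333 s, i.e. 16.48 hours.

16.48 hours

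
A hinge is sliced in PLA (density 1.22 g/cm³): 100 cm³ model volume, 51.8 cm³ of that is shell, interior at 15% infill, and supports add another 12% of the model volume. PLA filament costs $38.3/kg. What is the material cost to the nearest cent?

$3.32

Interior volume = 100 − 51.8, so 48.2 cm³.
Infill deposited: 0.15 × 48.2 → 7.23 cm³.
Support: 0.12 × 100 → 12 cm³.
Total extruded = 51.8 + 7.23 + 12, so 71.03 cm³.
Mass = 71.03 × 1.22, so 86.6566 g.
Cost = 86.6566 g / 1000 × $38.3/kg = $3.32.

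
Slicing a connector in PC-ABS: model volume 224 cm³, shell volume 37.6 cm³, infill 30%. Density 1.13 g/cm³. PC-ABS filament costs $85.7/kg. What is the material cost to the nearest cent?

$9.06

Infill region = 224 − 37.6, so 186.4 cm³.
Infill volume = 0.30 × 186.4, so 55.92 cm³.
Total extruded = 37.6 + 55.92, so 93.52 cm³.
Mass = 93.52 × 1.13, so 105.6776 g.
At $85.7/kg: 105.6776/1000 × 85.7 = $9.06.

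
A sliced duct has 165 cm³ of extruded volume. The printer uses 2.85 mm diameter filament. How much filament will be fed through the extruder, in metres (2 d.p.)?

25.86 m

Cross-section of 2.85 mm filament: π·(2.85/2)² = 6.3794 mm².
L = 165000 mm³ / 6.3794 mm² = 25864.5 mm, i.e. 25.86 m.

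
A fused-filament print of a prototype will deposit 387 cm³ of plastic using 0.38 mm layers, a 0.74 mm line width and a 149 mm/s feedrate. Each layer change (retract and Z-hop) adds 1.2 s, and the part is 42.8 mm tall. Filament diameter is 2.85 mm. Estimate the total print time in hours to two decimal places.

Line area = 0.38 × 0.74, so 0.2812 mm².
Path length: 387000 mm³ / 0.2812 mm² → 1376244.7 mm.
Time extruding: 1376244.7 / 149 → 9236.5 s.
Number of layers: 42.8 / 0.38 → 113 (rounded up).
Layer-change overhead = 113 × 1.2 = 135.6 s.
Total = 9236.5 + 135.6 = 9372.1 s = 2.60 hours.

2.60 hours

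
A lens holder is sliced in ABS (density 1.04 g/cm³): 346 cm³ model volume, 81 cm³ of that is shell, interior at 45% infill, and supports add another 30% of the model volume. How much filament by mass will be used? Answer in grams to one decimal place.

316.2 g

Interior volume = 346 − 81 = 265 cm³.
Infill volume = 0.45 × 265, so 119.25 cm³.
Support: 0.30 × 346 → 103.8 cm³.
Total extruded = 81 + 119.25 + 103.8, so 304.05 cm³.
Mass = 304.05 × 1.04 = 316.212 g.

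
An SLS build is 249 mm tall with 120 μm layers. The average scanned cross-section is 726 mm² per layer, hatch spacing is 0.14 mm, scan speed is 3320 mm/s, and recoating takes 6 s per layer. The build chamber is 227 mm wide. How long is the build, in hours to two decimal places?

Layers = ⌈249/0.12⌉ = 2075.
Hatch length per layer: 726 / 0.14 → 5185.7 mm.
Laser time per layer = 5185.7 / 3320 = 1.562 s.
Per-layer time = 1.562 + 6, so 7.562 s.
Build time = 2075 × 7.562 = 15691.15 s = 4.36 hours.

4.36 hours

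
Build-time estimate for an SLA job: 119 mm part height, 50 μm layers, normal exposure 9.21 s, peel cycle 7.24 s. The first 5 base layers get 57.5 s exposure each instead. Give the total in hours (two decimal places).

Number of layers: 119 / 0.05 → 2380 (rounded up).
Base layers = 5 × (57.5 + 7.24) = 323.7 s.
Normal layers = 2375 × (9.21 + 7.24) = 39068.75 s.
Total = 323.7 + 39068.75 = 39392.45 s = 10.94 hours.

10.94 hours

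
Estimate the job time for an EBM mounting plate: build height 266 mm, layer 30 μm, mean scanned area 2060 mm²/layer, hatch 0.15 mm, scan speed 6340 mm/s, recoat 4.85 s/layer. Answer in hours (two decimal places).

17.28 hours

Number of layers: 266 / 0.03 → 8867 (rounded up).
Scan path per layer = 2060 / 0.15, so 13733.3 mm.
Beam time per layer: 13733.3 / 6340 → 2.1661 s.
Layer cycle: 2.1661 + 4.85 → 7.0161 s.
Total: 8867 × 7.0161 s = 62211.7587 s → 17.28 hours.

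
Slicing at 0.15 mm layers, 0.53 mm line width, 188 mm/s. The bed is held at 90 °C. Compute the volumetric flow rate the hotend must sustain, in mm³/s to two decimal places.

Extrusion cross-section: 0.15 × 0.53 → 0.0795 mm².
Q = v·A = 188 × 0.0795 = 14.95 mm³/s.

14.95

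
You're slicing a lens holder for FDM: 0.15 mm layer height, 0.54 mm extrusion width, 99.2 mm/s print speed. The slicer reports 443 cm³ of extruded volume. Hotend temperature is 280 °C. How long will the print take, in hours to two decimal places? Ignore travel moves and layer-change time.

15.31 hours

Line area = 0.15 × 0.54 = 0.081 mm².
Path length: 443000 mm³ / 0.081 mm² → 5469135.8 mm.
Time extruding: 5469135.8 / 99.2 → 55132.4 s.
55132.4 s = 15.31 hours.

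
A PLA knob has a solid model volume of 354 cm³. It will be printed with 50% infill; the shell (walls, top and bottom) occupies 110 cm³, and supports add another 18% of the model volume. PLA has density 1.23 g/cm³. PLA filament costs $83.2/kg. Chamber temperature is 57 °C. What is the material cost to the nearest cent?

Interior volume: 354 − 110 → 244 cm³.
Infill deposited: 0.50 × 244 → 122 cm³.
Support: 0.18 × 354 → 63.72 cm³.
Deposited volume = 110 + 122 + 63.72, so 295.72 cm³.
Mass = 295.72 × 1.23, so 363.7356 g.
Cost = 363.7356 g / 1000 × $83.2/kg = $30.26.

$30.26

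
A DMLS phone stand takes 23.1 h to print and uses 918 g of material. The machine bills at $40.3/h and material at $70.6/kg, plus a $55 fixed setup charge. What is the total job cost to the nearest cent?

Machine-time cost = 40.3 × 23.1, so $930.93.
Material cost = 70.6 × 918/1000 = $64.8108.
Total = 930.93 + 64.8108 + 55 = 1050.7408 ≈ $1050.74.

$1050.74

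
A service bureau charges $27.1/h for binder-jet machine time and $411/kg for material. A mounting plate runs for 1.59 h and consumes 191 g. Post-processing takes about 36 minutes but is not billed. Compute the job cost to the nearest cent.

Time charge = 27.1 × 1.59, so $43.089.
Material charge = 411 × 191/1000, so $78.501.
Job cost: 43.089 + 78.501 = $121.59.

$121.59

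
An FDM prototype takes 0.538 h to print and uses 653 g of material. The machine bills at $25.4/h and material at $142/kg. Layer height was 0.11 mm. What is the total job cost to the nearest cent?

Time charge = 25.4 × 0.538 = $13.6652.
Material charge = 142 × 653/1000, so $92.726.
Total = 13.6652 + 92.726 = 106.3912 ≈ $106.39.

$106.39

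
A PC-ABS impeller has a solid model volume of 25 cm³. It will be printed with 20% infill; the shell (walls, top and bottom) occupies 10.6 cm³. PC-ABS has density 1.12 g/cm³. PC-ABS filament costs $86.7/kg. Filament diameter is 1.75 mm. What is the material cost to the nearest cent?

$1.31

Interior volume = 25 − 10.6, so 14.4 cm³.
Infill volume = 0.20 × 14.4 = 2.88 cm³.
Total printed volume = 10.6 + 2.88 = 13.48 cm³.
Mass = 13.48 × 1.12, so 15.0976 g.
Cost = 15.0976 g / 1000 × $86.7/kg = $1.31.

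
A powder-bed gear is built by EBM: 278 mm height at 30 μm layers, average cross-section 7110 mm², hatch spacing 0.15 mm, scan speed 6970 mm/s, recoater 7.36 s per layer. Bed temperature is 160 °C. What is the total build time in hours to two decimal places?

36.45 hours

Number of layers: 278 / 0.03 → 9267 (rounded up).
Per-layer scan distance = 7110 / 0.15 = 47400 mm.
Per-layer scan time = 47400 / 6970, so 6.8006 s.
Per-layer time = 6.8006 + 7.36 = 14.1606 s.
Build time = 9267 × 14.1606 = 131226.2802 s = 36.45 hours.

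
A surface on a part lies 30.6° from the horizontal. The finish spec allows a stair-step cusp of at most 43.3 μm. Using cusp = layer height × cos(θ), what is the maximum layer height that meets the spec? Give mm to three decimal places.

cos(30.6°) = 0.8607; t_max = 0.0433/0.8607 = 0.050 mm.

0.050 mm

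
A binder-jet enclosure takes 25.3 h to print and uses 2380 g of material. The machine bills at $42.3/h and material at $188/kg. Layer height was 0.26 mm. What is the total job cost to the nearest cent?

Machine cost = 42.3 × 25.3 = $1070.19.
Feedstock cost = 188 × 2380/1000 = $447.44.
Job cost: 1070.19 + 447.44 = $1517.63.

$1517.63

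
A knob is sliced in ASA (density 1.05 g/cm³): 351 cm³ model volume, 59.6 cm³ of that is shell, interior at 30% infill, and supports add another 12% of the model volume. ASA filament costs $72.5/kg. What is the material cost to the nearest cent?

$14.40

Infill region: 351 − 59.6 → 291.4 cm³.
Infill deposited: 0.30 × 291.4 → 87.42 cm³.
Support: 0.12 × 351 → 42.12 cm³.
Total extruded = 59.6 + 87.42 + 42.12, so 189.14 cm³.
Mass: 189.14 × 1.05 → 198.597 g.
At $72.5/kg: 198.597/1000 × 72.5 = $14.40.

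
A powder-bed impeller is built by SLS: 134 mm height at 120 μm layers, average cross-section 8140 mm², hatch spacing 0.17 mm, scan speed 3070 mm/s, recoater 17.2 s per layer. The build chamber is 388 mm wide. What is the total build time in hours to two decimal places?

10.18 hours

Layer count = ceil(134 / 0.12) = 1117.
Hatch length per layer = 8140 / 0.17 = 47882.4 mm.
Laser time per layer = 47882.4 / 3070 = 15.5969 s.
Time per layer = 15.5969 + 17.2, so 32.7969 s.
Total: 1117 × 32.7969 s = 36634.1373 s → 10.18 hours.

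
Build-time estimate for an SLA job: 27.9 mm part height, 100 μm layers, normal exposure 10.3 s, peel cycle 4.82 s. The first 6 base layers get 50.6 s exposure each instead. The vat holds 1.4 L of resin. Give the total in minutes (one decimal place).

74.3 minutes

Number of layers: 27.9 / 0.1 → 279 (rounded up).
Burn-in layers = 6 × (50.6 + 4.82), so 332.52 s.
Normal layers = 273 × (10.3 + 4.82), so 4127.76 s.
Total = 332.52 + 4127.76 = 4460.28 s = 74.3 minutes.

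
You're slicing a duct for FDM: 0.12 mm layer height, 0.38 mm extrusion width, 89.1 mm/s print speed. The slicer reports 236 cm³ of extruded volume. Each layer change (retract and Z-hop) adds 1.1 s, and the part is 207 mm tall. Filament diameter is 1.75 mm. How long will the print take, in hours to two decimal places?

Bead cross-section = 0.12 × 0.38 = 0.0456 mm².
Path length: 236000 mm³ / 0.0456 mm² → 5175438.6 mm.
Print-move time: 5175438.6 / 89.1 → 58085.7 s.
Number of layers: 207 / 0.12 → 1725 (rounded up).
Z-hop total = 1725 × 1.1 = 1897.5 s.
Altogether 58085.7 + 1897.5 = 59983.2 s, i.e. 16.66 hours.

16.66 hours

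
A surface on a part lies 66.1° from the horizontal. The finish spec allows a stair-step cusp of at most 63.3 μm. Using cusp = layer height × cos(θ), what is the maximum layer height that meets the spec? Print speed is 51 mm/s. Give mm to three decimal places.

Layer height = cusp / cos(66.1°) = 0.0633 / 0.4051 = 0.156 mm.

0.156 mm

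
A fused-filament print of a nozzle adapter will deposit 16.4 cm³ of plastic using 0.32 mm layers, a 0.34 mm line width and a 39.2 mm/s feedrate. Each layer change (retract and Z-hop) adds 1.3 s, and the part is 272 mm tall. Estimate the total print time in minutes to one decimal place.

Bead cross-section: 0.32 × 0.34 → 0.1088 mm².
Total extruded path = 16400/0.1088 = 150735.3 mm.
Print-move time = 150735.3 / 39.2 = 3845.3 s.
Number of layers: 272 / 0.32 → 850 (rounded up).
Layer-change overhead: 850 × 1.3 → 1105 s.
Total = 3845.3 + 1105 = 4950.3 s = 82.5 minutes.

82.5 minutes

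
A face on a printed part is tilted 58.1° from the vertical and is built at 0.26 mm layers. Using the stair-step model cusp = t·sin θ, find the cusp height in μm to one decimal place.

Cusp = layer height × sin(58.1°) = 0.26 × 0.8490 = 0.22074 mm = 220.7 μm.

220.7 μm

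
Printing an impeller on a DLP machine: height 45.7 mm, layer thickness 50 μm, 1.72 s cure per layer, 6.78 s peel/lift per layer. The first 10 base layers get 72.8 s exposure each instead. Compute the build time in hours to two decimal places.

Layers = ⌈45.7/0.05⌉ = 914.
Bottom layers = 10 × (72.8 + 6.78), so 795.8 s.
Normal layers = 904 × (1.72 + 6.78), so 7684 s.
Sum: 795.8 + 7684 = 8479.8 s → 2.36 hours.

2.36 hours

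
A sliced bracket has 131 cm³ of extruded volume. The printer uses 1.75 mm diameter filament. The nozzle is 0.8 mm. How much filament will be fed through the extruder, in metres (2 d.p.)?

54.46 m

Cross-section of 1.75 mm filament: π·(1.75/2)² = 2.4053 mm².
L = 131000 mm³ / 2.4053 mm² = 54463.06 mm, i.e. 54.46 m.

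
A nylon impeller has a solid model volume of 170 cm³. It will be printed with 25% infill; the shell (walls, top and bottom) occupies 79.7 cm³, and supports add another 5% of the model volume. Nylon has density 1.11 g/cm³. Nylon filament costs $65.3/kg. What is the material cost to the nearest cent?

$8.03

Volume inside the shell = 170 − 79.7, so 90.3 cm³.
Infill deposited = 0.25 × 90.3 = 22.575 cm³.
Support = 0.05 × 170 = 8.5 cm³.
Total printed volume = 79.7 + 22.575 + 8.5, so 110.775 cm³.
Mass: 110.775 × 1.11 → 122.96025 g.
At $65.3/kg: 122.96025/1000 × 65.3 = $8.03.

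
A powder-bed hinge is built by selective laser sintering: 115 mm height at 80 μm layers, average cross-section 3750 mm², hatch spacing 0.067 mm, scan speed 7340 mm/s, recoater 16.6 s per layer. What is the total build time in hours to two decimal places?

Layer count = ceil(115 / 0.08) = 1438.
Per-layer scan distance: 3750 / 0.067 → 55970.1 mm.
Laser time per layer = 55970.1 / 7340 = 7.6254 s.
Per-layer time = 7.6254 + 16.6, so 24.2254 s.
Total: 1438 × 24.2254 s = 34836.1252 s → 9.68 hours.

9.68 hours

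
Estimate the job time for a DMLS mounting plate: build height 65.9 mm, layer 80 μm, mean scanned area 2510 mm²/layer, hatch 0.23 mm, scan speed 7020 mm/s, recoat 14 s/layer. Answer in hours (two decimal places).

Layers = ⌈65.9/0.08⌉ = 824.
Scan path per layer = 2510 / 0.23 = 10913 mm.
Per-layer scan time = 10913 / 7020 = 1.5546 s.
Per-layer time: 1.5546 + 14 → 15.5546 s.
Total: 824 × 15.5546 s = 12816.9904 s → 3.56 hours.

3.56 hours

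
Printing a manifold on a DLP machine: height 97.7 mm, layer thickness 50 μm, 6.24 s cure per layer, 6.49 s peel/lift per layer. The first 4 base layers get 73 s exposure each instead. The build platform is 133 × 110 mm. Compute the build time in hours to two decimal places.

6.98 hours

Layers = ⌈97.7/0.05⌉ = 1954.
Burn-in layers = 4 × (73 + 6.49), so 317.96 s.
Remaining layers: 1950 × (6.24 + 6.49) → 24823.5 s.
Total = 317.96 + 24823.5 = 25141.46 s = 6.98 hours.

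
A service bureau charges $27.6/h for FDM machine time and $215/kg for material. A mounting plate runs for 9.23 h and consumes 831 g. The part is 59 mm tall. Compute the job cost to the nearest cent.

Machine-time cost = 27.6 × 9.23, so $254.748.
Material cost = 215 × 831/1000, so $178.665.
Total = 254.748 + 178.665 = 433.413 ≈ $433.41.

$433.41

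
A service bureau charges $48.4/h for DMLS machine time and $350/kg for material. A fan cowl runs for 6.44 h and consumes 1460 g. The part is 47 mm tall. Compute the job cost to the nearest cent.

$822.70

Time charge = 48.4 × 6.44, so $311.696.
Feedstock cost = 350 × 1460/1000 = $511.00.
Job cost: 311.696 + 511.00 = 822.696 ≈ $822.70.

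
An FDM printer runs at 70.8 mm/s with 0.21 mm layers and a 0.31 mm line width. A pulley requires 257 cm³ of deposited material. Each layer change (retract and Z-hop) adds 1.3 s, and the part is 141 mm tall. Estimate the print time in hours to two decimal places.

Line area: 0.21 × 0.31 → 0.0651 mm².
Toolpath length = 257 cm³ / 0.0651 mm² = 257000 / 0.0651 = 3947772.7 mm.
Print-move time: 3947772.7 / 70.8 → 55759.5 s.
Layer count = ceil(141 / 0.21) = 672.
Z-hop total = 672 × 1.3, so 873.6 s.
Altogether 55759.5 + 873.6 = 56633.1 s, i.e. 15.73 hours.

15.73 hours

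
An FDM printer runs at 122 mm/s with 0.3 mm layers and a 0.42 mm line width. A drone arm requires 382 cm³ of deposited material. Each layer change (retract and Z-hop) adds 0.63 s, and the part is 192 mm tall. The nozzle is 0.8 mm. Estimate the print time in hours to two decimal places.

Bead cross-section = 0.3 × 0.42, so 0.126 mm².
Toolpath length = 382 cm³ / 0.126 mm² = 382000 / 0.126 = 3031746 mm.
Time extruding: 3031746 / 122 → 24850.4 s.
Layers = ⌈192/0.3⌉ = 640.
Z-hop total: 640 × 0.63 → 403.2 s.
Total = 24850.4 + 403.2 = 25253.6 s = 7.01 hours.

7.01 hours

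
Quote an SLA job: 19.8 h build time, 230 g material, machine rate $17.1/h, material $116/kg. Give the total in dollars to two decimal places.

$365.26

Time charge: 17.1 × 19.8 → $338.58.
Material cost = 116 × 230/1000, so $26.68.
Job cost: 338.58 + 26.68 = $365.26.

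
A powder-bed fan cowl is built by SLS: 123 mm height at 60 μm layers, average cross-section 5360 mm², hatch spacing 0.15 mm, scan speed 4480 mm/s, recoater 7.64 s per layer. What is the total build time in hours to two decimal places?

Layer count = ceil(123 / 0.06) = 2050.
Per-layer scan distance: 5360 / 0.15 → 35733.3 mm.
Scan time per layer = 35733.3 / 4480, so 7.9762 s.
Time per layer: 7.9762 + 7.64 → 15.6162 s.
Total: 2050 × 15.6162 s = 32013.21 s → 8.89 hours.

8.89 hours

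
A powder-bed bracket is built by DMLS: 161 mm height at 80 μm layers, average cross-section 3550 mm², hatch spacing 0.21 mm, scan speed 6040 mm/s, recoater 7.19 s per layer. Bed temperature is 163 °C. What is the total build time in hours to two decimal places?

5.59 hours

Layer count = ceil(161 / 0.08) = 2013.
Scan path per layer: 3550 / 0.21 → 16904.8 mm.
Per-layer scan time = 16904.8 / 6040, so 2.7988 s.
Per-layer time = 2.7988 + 7.19 = 9.9888 s.
Total: 2013 × 9.9888 s = 20107.4544 s → 5.59 hours.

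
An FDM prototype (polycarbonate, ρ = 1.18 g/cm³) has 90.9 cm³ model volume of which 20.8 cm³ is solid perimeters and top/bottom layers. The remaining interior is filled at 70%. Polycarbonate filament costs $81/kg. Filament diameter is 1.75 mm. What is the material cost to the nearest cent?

$6.68

Interior volume = 90.9 − 20.8 = 70.1 cm³.
Infill deposited = 0.70 × 70.1, so 49.07 cm³.
Deposited volume = 20.8 + 49.07 = 69.87 cm³.
Mass = 69.87 × 1.18 = 82.4466 g.
At $81/kg: 82.4466/1000 × 81 = $6.68.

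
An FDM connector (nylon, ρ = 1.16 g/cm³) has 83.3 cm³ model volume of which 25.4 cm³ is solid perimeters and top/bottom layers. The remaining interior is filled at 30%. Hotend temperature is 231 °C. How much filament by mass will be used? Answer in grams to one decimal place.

49.6 g

Infill region = 83.3 − 25.4 = 57.9 cm³.
Deposited infill = 0.30 × 57.9 = 17.37 cm³.
Total extruded = 25.4 + 17.37, so 42.77 cm³.
Mass = 42.77 × 1.16, so 49.6132 g.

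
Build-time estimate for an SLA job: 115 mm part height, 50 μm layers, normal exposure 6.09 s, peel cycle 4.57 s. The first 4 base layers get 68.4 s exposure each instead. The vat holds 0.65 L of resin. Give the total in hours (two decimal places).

Layer count = ceil(115 / 0.05) = 2300.
Burn-in layers: 4 × (68.4 + 4.57) → 291.88 s.
Remaining layers: 2296 × (6.09 + 4.57) → 24475.36 s.
Sum: 291.88 + 24475.36 = 24767.24 s → 6.88 hours.

6.88 hours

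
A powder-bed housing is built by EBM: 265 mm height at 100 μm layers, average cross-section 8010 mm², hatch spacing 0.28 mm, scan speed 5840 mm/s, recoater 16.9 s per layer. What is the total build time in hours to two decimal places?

Layers = ⌈265/0.1⌉ = 2650.
Scan path per layer = 8010 / 0.28 = 28607.1 mm.
Scan time per layer = 28607.1 / 5840, so 4.8985 s.
Layer cycle: 4.8985 + 16.9 → 21.7985 s.
Total: 2650 × 21.7985 s = 57766.025 s → 16.05 hours.

16.05 hours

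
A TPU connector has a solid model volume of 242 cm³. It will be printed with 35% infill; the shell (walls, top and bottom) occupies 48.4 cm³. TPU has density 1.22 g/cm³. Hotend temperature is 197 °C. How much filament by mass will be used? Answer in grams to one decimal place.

Volume inside the shell = 242 − 48.4, so 193.6 cm³.
Infill volume: 0.35 × 193.6 → 67.76 cm³.
Total extruded: 48.4 + 67.76 → 116.16 cm³.
Mass: 116.16 × 1.22 → 141.7152 g.

141.7 g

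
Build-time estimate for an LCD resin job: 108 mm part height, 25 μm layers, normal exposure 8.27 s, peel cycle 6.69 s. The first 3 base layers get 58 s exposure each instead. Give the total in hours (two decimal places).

Layer count = ceil(108 / 0.025) = 4320.
Base layers: 3 × (58 + 6.69) → 194.07 s.
Regular layers = 4317 × (8.27 + 6.69), so 64582.32 s.
Total = 194.07 + 64582.32 = 64776.39 s = 17.99 hours.

17.99 hours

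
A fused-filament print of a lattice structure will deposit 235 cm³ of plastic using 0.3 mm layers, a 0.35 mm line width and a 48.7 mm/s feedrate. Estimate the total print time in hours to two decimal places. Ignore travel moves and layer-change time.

12.77 hours

Line area = 0.3 × 0.35, so 0.105 mm².
Total extruded path = 235000/0.105 = 2238095.2 mm.
Time extruding = 2238095.2 / 48.7, so 45956.8 s.
In the requested units: 45956.8 s = 12.77 hours.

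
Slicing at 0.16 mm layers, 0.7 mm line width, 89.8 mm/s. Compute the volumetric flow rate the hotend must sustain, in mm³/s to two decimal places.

Extrusion cross-section: 0.16 × 0.7 → 0.112 mm².
Q = v·A = 89.8 × 0.112 = 10.06 mm³/s.

10.06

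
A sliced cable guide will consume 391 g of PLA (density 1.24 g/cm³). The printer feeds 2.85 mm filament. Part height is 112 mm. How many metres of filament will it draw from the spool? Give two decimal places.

Volume = 391 g / 1.24 g·cm⁻³ = 315.3226 cm³ = 315322.6 mm³.
A = π r² = π × 1.425² = 6.3794 mm².
Length = 315322.6 / 6.3794 = 49428.25 mm = 49.43 m.

49.43 m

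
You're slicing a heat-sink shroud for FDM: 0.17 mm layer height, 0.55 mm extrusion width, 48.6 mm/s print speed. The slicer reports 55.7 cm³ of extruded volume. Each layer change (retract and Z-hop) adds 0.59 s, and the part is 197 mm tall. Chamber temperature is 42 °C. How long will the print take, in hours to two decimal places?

3.59 hours

Line area: 0.17 × 0.55 → 0.0935 mm².
Total extruded path = 55700/0.0935 = 595721.9 mm.
Time extruding: 595721.9 / 48.6 → 12257.7 s.
Number of layers: 197 / 0.17 → 1159 (rounded up).
Layer-change overhead = 1159 × 0.59, so 683.81 s.
Altogether 12257.7 + 683.81 = 12941.51 s, i.e. 3.59 hours.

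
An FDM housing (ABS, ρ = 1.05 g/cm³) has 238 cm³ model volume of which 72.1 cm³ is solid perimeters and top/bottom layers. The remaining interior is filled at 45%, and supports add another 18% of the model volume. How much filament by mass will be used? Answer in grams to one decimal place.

199.1 g

Interior volume = 238 − 72.1, so 165.9 cm³.
Deposited infill = 0.45 × 165.9 = 74.655 cm³.
Support = 0.18 × 238, so 42.84 cm³.
Total extruded = 72.1 + 74.655 + 42.84 = 189.595 cm³.
Mass = 189.595 × 1.05, so 199.07475 g.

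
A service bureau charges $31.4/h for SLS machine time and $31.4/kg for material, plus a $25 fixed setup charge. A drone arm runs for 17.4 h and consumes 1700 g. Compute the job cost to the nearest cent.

Time charge = 31.4 × 17.4, so $546.36.
Material charge = 31.4 × 1700/1000 = $53.38.
Total = 546.36 + 53.38 + 25 = $624.74.

$624.74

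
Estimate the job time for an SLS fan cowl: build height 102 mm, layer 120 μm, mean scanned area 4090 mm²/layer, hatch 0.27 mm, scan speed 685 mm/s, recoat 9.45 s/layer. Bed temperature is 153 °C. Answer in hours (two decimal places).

7.45 hours

Layers = ⌈102/0.12⌉ = 850.
Hatch length per layer = 4090 / 0.27 = 15148.1 mm.
Scan time per layer: 15148.1 / 685 → 22.114 s.
Layer cycle = 22.114 + 9.45, so 31.564 s.
850 layers × 31.564 s/layer = 26829.4 s, i.e. 7.45 hours.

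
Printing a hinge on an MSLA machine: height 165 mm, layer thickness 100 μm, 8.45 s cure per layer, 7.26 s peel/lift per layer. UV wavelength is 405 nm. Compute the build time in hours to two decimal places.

7.20 hours

Number of layers: 165 / 0.1 → 1650 (rounded up).
Per-layer time = 8.45 + 7.26, so 15.71 s.
Build time: 1650 × 15.71 s = 25921.5 s, i.e. 7.20 hours.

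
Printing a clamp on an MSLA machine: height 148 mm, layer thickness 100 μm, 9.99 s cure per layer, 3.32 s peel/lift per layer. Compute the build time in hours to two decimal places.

Layer count = ceil(148 / 0.1) = 1480.
Each layer takes: 9.99 + 3.32 → 13.31 s.
Total = 1480 × 13.31 = 19698.8 s = 5.47 hours.

5.47 hours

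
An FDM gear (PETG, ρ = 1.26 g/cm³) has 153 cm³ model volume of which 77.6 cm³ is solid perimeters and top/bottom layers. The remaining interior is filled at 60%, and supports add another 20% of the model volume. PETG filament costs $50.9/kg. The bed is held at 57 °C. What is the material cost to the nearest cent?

Volume inside the shell = 153 − 77.6 = 75.4 cm³.
Deposited infill = 0.60 × 75.4, so 45.24 cm³.
Support = 0.20 × 153 = 30.6 cm³.
Total extruded: 77.6 + 45.24 + 30.6 → 153.44 cm³.
Mass = 153.44 × 1.26, so 193.3344 g.
At $50.9/kg: 193.3344/1000 × 50.9 = $9.84.

$9.84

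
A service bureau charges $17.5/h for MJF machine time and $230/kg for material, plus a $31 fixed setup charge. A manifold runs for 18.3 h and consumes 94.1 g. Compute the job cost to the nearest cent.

Machine cost = 17.5 × 18.3, so $320.25.
Material cost: 230 × 94.1/1000 → $21.643.
Adding setup: 320.25 + 21.643 + 31 → 372.893 ≈ $372.89.

$372.89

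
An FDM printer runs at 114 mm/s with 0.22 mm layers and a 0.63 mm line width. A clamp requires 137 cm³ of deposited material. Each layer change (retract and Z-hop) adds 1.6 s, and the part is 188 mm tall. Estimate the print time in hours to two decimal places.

2.79 hours

Extrusion cross-section = 0.22 × 0.63, so 0.1386 mm².
Total extruded path = 137000/0.1386 = 988456 mm.
Print-move time: 988456 / 114 → 8670.7 s.
Layers = ⌈188/0.22⌉ = 855.
Layer-change overhead = 855 × 1.6 = 1368 s.
Altogether 8670.7 + 1368 = 10038.7 s, i.e. 2.79 hours.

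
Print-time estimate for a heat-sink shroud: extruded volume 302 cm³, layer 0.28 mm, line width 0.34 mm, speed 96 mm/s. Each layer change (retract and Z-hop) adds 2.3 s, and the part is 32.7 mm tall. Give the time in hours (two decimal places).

9.25 hours

Bead cross-section: 0.28 × 0.34 → 0.0952 mm².
Total extruded path = 302000/0.0952 = 3172268.9 mm.
Extrusion time = 3172268.9 / 96 = 33044.5 s.
Number of layers: 32.7 / 0.28 → 117 (rounded up).
Z-hop total = 117 × 2.3, so 269.1 s.
Altogether 33044.5 + 269.1 = 33313.6 s, i.e. 9.25 hours.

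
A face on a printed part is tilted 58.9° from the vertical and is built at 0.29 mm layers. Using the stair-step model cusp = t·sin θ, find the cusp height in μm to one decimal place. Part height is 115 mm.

248.3 μm

h_c = t·sin θ = 0.29 × 0.8563 = 0.248327 mm (248.3 μm).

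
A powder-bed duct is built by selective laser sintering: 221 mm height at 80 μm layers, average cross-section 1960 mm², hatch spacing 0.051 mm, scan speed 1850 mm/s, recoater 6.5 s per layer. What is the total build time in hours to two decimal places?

Number of layers: 221 / 0.08 → 2763 (rounded up).
Hatch length per layer: 1960 / 0.051 → 38431.4 mm.
Per-layer scan time: 38431.4 / 1850 → 20.7737 s.
Time per layer = 20.7737 + 6.5, so 27.2737 s.
2763 layers × 27.2737 s/layer = 75357.2331 s, i.e. 20.93 hours.

20.93 hours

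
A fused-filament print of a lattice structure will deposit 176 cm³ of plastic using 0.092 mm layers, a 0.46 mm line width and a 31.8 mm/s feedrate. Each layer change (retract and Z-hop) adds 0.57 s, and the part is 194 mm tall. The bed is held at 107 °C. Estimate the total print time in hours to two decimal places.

36.66 hours

Line area: 0.092 × 0.46 → 0.04232 mm².
Toolpath length = 176 cm³ / 0.04232 mm² = 176000 / 0.04232 = 4158790.2 mm.
Extrusion time = 4158790.2 / 31.8 = 130779.6 s.
Layer count = ceil(194 / 0.092) = 2109.
Non-print overhead = 2109 × 0.57 = 1202.13 s.
Altogether 130779.6 + 1202.13 = 131981.73 s, i.e. 36.66 hours.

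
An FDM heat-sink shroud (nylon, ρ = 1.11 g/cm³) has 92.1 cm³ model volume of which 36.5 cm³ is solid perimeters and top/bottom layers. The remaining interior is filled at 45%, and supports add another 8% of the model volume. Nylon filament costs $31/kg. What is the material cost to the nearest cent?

$2.37

Volume inside the shell: 92.1 − 36.5 → 55.6 cm³.
Infill deposited = 0.45 × 55.6 = 25.02 cm³.
Support = 0.08 × 92.1, so 7.368 cm³.
Total extruded = 36.5 + 25.02 + 7.368 = 68.888 cm³.
Mass = 68.888 × 1.11 = 76.46568 g.
At $31/kg: 76.46568/1000 × 31 = $2.37.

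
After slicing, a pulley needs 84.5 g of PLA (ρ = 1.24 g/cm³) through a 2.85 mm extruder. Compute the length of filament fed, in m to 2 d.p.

Extruded volume: 84.5/1.24 = 68.1452 cm³ (68145.2 mm³).
A = π r² = π × 1.425² = 6.3794 mm².
L = V/A = 68145.2/6.3794 = 10682.07 mm → 10.68 m.

10.68 m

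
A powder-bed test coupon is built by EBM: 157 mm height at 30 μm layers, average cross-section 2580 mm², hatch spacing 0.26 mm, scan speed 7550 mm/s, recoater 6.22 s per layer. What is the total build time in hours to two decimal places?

Layers = ⌈157/0.03⌉ = 5234.
Per-layer scan distance: 2580 / 0.26 → 9923.1 mm.
Per-layer scan time = 9923.1 / 7550 = 1.3143 s.
Per-layer time = 1.3143 + 6.22 = 7.5343 s.
Total: 5234 × 7.5343 s = 39434.5262 s → 10.95 hours.

10.95 hours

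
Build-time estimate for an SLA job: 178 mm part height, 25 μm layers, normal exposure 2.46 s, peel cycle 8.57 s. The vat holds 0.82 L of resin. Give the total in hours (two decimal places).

Layers = ⌈178/0.025⌉ = 7120.
Each layer takes: 2.46 + 8.57 → 11.03 s.
Total = 7120 × 11.03 = 78533.6 s = 21.81 hours.

21.81 hours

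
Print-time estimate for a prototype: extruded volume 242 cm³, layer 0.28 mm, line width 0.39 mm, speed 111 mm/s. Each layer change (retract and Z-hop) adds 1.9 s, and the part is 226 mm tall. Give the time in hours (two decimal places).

5.97 hours

Extrusion cross-section = 0.28 × 0.39, so 0.1092 mm².
Total extruded path = 242000/0.1092 = 2216117.2 mm.
Time extruding = 2216117.2 / 111 = 19965 s.
Layers = ⌈226/0.28⌉ = 808.
Z-hop total = 808 × 1.9 = 1535.2 s.
Total = 19965 + 1535.2 = 21500.2 s = 5.97 hours.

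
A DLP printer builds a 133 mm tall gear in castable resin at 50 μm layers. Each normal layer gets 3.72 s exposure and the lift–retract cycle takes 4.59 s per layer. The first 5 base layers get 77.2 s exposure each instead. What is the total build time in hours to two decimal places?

Layer count = ceil(133 / 0.05) = 2660.
Bottom layers = 5 × (77.2 + 4.59), so 408.95 s.
Normal layers: 2655 × (3.72 + 4.59) → 22063.05 s.
Total = 408.95 + 22063.05 = 22472 s = 6.24 hours.

6.24 hours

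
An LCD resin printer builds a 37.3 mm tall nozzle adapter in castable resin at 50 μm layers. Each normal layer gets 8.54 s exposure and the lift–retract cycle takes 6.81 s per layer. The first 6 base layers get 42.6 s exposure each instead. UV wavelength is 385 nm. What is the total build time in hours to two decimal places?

Layer count = ceil(37.3 / 0.05) = 746.
Base layers = 6 × (42.6 + 6.81) = 296.46 s.
Regular layers: 740 × (8.54 + 6.81) → 11359 s.
Sum: 296.46 + 11359 = 11655.46 s → 3.24 hours.

3.24 hours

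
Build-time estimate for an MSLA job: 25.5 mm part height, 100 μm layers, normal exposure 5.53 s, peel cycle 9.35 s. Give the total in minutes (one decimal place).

Layer count = ceil(25.5 / 0.1) = 255.
Cycle time = 5.53 + 9.35, so 14.88 s.
Build time: 255 × 14.88 s = 3794.4 s, i.e. 63.2 minutes.

63.2 minutes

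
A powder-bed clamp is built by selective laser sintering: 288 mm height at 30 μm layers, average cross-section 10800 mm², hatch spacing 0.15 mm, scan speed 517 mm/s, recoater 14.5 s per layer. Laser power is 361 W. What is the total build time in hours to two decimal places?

Layers = ⌈288/0.03⌉ = 9600.
Scan path per layer = 10800 / 0.15 = 72000 mm.
Per-layer scan time = 72000 / 517 = 139.265 s.
Time per layer = 139.265 + 14.5, so 153.765 s.
9600 layers × 153.765 s/layer = 1476144 s, i.e. 410.04 hours.

410.04 hours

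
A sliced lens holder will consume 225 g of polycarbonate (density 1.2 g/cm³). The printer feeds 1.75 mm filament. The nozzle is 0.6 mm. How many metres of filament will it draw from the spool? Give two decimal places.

77.95 m

Extruded volume: 225/1.2 = 187.5 cm³ (187500 mm³).
Cross-section of 1.75 mm filament: π·(1.75/2)² = 2.4053 mm².
L = V/A = 187500/2.4053 = 77952.85 mm → 77.95 m.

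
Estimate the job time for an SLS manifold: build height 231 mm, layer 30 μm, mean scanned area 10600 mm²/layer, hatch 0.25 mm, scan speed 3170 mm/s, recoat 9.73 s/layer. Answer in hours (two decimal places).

49.42 hours

Layer count = ceil(231 / 0.03) = 7700.
Per-layer scan distance: 10600 / 0.25 → 42400 mm.
Scan time per layer = 42400 / 3170 = 13.3754 s.
Layer cycle = 13.3754 + 9.73 = 23.1054 s.
7700 layers × 23.1054 s/layer = 177911.58 s, i.e. 49.42 hours.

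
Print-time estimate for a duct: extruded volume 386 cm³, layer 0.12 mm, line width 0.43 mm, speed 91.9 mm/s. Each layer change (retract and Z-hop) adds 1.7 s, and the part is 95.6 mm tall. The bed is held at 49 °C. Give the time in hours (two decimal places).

Bead cross-section = 0.12 × 0.43, so 0.0516 mm².
Path length: 386000 mm³ / 0.0516 mm² → 7480620.2 mm.
Time extruding: 7480620.2 / 91.9 → 81399.6 s.
Layer count = ceil(95.6 / 0.12) = 797.
Layer-change overhead = 797 × 1.7, so 1354.9 s.
Total = 81399.6 + 1354.9 = 82754.5 s = 22.99 hours.

22.99 hours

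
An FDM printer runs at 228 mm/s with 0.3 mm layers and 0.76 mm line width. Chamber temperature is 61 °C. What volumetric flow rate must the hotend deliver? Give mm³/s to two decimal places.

51.98

Extrusion cross-section: 0.3 × 0.76 → 0.228 mm².
Volumetric flow = 228 × 0.228 = 51.98 mm³/s.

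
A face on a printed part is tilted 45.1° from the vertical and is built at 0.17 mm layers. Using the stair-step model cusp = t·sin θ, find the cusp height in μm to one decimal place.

120.4 μm

sin(45.1°) = 0.7083, so cusp = 0.17 × 0.7083 = 0.120411 mm → 120.4 μm.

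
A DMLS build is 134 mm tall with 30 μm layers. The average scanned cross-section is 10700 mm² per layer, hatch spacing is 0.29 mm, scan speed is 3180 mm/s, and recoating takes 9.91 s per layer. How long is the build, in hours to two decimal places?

Layers = ⌈134/0.03⌉ = 4467.
Scan path per layer = 10700 / 0.29 = 36896.6 mm.
Scan time per layer = 36896.6 / 3180 = 11.6027 s.
Layer cycle = 11.6027 + 9.91, so 21.5127 s.
Total: 4467 × 21.5127 s = 96097.2309 s → 26.69 hours.

26.69 hours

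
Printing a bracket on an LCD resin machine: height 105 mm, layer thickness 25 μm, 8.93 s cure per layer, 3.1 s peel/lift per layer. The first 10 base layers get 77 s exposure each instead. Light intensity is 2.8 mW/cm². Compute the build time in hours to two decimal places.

14.22 hours

Layer count = ceil(105 / 0.025) = 4200.
Burn-in layers = 10 × (77 + 3.1), so 801 s.
Normal layers = 4190 × (8.93 + 3.1), so 50405.7 s.
Total = 801 + 50405.7 = 51206.7 s = 14.22 hours.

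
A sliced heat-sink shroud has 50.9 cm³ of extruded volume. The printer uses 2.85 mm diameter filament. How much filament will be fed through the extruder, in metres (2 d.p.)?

7.98 m

Cross-section of 2.85 mm filament: π·(2.85/2)² = 6.3794 mm².
L = 50900 mm³ / 6.3794 mm² = 7978.81 mm, i.e. 7.98 m.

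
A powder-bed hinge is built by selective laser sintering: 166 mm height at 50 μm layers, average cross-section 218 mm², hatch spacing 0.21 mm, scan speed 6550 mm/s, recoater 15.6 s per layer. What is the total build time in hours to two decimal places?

Layer count = ceil(166 / 0.05) = 3320.
Scan path per layer = 218 / 0.21, so 1038.1 mm.
Per-layer scan time: 1038.1 / 6550 → 0.1585 s.
Per-layer time = 0.1585 + 15.6, so 15.7585 s.
Build time = 3320 × 15.7585 = 52318.22 s = 14.53 hours.

14.53 hours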